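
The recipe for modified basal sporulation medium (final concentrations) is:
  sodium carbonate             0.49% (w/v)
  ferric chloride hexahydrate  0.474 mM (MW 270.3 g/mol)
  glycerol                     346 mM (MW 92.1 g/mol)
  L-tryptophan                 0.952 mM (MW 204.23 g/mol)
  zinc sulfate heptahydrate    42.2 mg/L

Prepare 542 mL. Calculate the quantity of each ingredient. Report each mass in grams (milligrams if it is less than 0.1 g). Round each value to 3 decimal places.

sodium carbonate 2.656 g; ferric chloride hexahydrate 69.442 mg; glycerol 17.272 g; L-tryptophan 0.105 g; zinc sulfate heptahydrate 22.872 mg

Target volume = 542 mL = 0.542 L.
sodium carbonate: 0.49 g per 100 mL × 542 mL ÷ 100 = 2.656 g
ferric chloride hexahydrate: 0.474 mmol/L × 270.3 mg/mmol × 0.542 L = 69.442 mg
glycerol: 346 mmol/L × 92.1 g/mol × 0.542 L ÷ 1000 = 17.272 g
L-tryptophan: 0.952 mmol/L × 204.23 g/mol × 0.542 L ÷ 1000 = 0.105 g
zinc sulfate heptahydrate: 42.2 mg/L × 0.542 L = 22.872 mg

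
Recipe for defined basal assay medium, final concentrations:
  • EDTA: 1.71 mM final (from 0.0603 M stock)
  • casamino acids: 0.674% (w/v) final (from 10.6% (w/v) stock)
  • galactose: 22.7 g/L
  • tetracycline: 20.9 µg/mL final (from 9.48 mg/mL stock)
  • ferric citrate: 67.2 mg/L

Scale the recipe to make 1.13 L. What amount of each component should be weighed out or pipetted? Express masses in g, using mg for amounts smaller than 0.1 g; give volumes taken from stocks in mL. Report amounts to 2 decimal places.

EDTA 32.04 mL; casamino acids 71.85 mL; galactose 25.65 g; tetracycline 2.49 mL; ferric citrate 75.94 mg

Working volume: 1.13 L.
EDTA: V = C2·V2/C1 = 1.71 mM × 1130 mL ÷ 60.3 mM = 32.04 mL
casamino acids: V = C2·V2/C1 = 0.674% ÷ 10.6% × 1130 mL = 71.85 mL
galactose: 22.7 g/L × 1.13 L = 25.65 g
tetracycline: dilute stock: 20.9 µg/mL × 1130 mL ÷ 9480 µg/mL = 2.49 mL
ferric citrate: 67.2 mg/L × 1.13 L = 75.94 mg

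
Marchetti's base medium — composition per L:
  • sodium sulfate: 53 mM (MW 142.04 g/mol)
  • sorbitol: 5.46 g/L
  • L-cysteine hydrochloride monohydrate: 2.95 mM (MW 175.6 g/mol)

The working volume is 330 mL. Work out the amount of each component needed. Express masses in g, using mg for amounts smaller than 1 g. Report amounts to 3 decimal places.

sodium sulfate 2.484 g; sorbitol 1.802 g; L-cysteine hydrochloride monohydrate 170.947 mg

Working volume: 330 mL = 0.33 L.
sodium sulfate: 53 mmol/L × 142.04 g/mol × 0.33 L ÷ 1000 = 2.484 g
sorbitol: 5.46 g/L × 0.33 L = 1.802 g
L-cysteine hydrochloride monohydrate: 2.95 mmol/L × 175.6 mg/mmol × 0.33 L = 170.947 mg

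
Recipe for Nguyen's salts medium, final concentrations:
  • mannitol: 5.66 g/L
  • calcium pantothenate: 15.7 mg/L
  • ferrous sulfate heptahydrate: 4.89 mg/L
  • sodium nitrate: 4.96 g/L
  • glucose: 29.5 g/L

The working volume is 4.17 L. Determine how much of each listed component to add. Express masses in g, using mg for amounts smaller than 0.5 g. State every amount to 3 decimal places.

Scale factor relative to 1 L: 4.17.
mannitol: 5.66 g/L × 4.17 L = 23.602 g
calcium pantothenate: 15.7 mg/L × 4.17 L = 65.469 mg
ferrous sulfate heptahydrate: 4.89 mg/L × 4.17 L = 20.391 mg
sodium nitrate: 4.96 g/L × 4.17 L = 20.683 g
glucose: 29.5 g/L × 4.17 L = 123.015 g

mannitol 23.602 g; calcium pantothenate 65.469 mg; ferrous sulfate heptahydrate 20.391 mg; sodium nitrate 20.683 g; glucose 123.015 g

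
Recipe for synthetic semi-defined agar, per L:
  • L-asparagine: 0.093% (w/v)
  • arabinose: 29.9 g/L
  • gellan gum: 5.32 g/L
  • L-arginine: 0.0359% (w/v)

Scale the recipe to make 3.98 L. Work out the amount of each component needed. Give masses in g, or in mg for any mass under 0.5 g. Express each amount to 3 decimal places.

Working volume: 3.98 L.
L-asparagine: 0.093% w/v = 0.93 g/L → 0.93 × 3.98 L = 3.701 g
arabinose: 29.9 g/L × 3.98 L = 119.002 g
gellan gum: 5.32 g/L × 3.98 L = 21.174 g
L-arginine: 0.0359 g per 100 mL × 3980 mL ÷ 100 = 1.429 g

L-asparagine 3.701 g; arabinose 119.002 g; gellan gum 21.174 g; L-arginine 1.429 g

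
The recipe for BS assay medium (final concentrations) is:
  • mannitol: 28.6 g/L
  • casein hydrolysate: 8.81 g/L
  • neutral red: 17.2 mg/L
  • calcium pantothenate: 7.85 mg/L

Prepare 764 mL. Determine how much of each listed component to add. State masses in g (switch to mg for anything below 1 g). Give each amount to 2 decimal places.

mannitol 21.85 g; casein hydrolysate 6.73 g; neutral red 13.14 mg; calcium pantothenate 6.00 mg

Scale factor relative to 1 L: 0.764.
mannitol: 28.6 g/L × 0.764 L = 21.85 g
casein hydrolysate: 8.81 g/L × 0.764 L = 6.73 g
neutral red: 17.2 mg/L × 0.764 L = 13.14 mg
calcium pantothenate: 7.85 mg/L × 0.764 L = 6.00 mg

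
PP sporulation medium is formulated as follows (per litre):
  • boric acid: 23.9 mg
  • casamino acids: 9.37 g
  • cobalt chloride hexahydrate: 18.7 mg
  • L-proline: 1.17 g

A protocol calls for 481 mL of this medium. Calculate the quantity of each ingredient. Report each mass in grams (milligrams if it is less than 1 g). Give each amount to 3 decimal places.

Ratio of target to recipe volume: 481 / 1000 = 0.481.
boric acid: 23.9 mg × (481 mL / 1000 mL) = 11.496 mg
casamino acids: 9.37 g × (481 mL / 1000 mL) = 4.507 g
cobalt chloride hexahydrate: 18.7 mg × (481 mL / 1000 mL) = 8.995 mg
L-proline: 1.17 g × (481 mL / 1000 mL) = 0.56277 g = 562.770 mg

boric acid 11.496 mg; casamino acids 4.507 g; cobalt chloride hexahydrate 8.995 mg; L-proline 562.770 mg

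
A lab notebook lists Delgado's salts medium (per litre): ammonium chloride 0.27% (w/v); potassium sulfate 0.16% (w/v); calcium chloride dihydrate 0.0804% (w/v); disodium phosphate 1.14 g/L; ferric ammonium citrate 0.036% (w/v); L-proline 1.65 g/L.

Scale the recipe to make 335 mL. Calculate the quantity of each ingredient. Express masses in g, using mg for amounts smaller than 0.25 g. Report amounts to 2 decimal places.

Working volume: 335 mL = 0.335 L.
ammonium chloride: 0.27 g per 100 mL × 335 mL ÷ 100 = 0.90 g
potassium sulfate: 0.16 g per 100 mL × 335 mL ÷ 100 = 0.54 g
calcium chloride dihydrate: 0.0804% w/v = 0.804 g/L → 0.804 × 0.335 L = 0.27 g
disodium phosphate: 1.14 g/L × 0.335 L = 0.38 g
ferric ammonium citrate: 0.036% w/v = 0.36 g/L → 0.36 × 0.335 L = 0.1206 g = 120.60 mg
L-proline: 1.65 g/L × 0.335 L = 0.55 g

ammonium chloride 0.90 g; potassium sulfate 0.54 g; calcium chloride dihydrate 0.27 g; disodium phosphate 0.38 g; ferric ammonium citrate 120.60 mg; L-proline 0.55 g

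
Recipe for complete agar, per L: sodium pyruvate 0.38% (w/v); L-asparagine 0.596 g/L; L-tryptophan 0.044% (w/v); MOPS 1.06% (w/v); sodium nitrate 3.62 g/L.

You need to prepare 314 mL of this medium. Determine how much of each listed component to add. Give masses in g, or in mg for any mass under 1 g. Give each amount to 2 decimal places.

Target volume = 314 mL = 0.314 L.
sodium pyruvate: 0.38 g per 100 mL × 314 mL ÷ 100 = 1.19 g
L-asparagine: 0.596 g/L × 0.314 L = 0.187144 g = 187.14 mg
L-tryptophan: 0.044 g per 100 mL × 314 mL ÷ 100 = 0.13816 g = 138.16 mg
MOPS: 1.06% w/v = 10.6 g/L → 10.6 × 0.314 L = 3.33 g
sodium nitrate: 3.62 g/L × 0.314 L = 1.14 g

sodium pyruvate 1.19 g; L-asparagine 187.14 mg; L-tryptophan 138.16 mg; MOPS 3.33 g; sodium nitrate 1.14 g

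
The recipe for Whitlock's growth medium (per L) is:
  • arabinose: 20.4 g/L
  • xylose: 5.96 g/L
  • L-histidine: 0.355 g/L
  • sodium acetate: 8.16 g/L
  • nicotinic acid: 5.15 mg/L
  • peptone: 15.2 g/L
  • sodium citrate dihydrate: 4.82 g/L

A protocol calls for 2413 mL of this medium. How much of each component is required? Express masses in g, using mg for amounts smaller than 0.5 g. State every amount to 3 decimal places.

Scale factor relative to 1 L: 2.413.
arabinose: 20.4 g/L × 2.413 L = 49.225 g
xylose: 5.96 g/L × 2.413 L = 14.381 g
L-histidine: 0.355 g/L × 2.413 L = 0.857 g
sodium acetate: 8.16 g/L × 2.413 L = 19.690 g
nicotinic acid: 5.15 mg/L × 2.413 L = 12.427 mg
peptone: 15.2 g/L × 2.413 L = 36.678 g
sodium citrate dihydrate: 4.82 g/L × 2.413 L = 11.631 g

arabinose 49.225 g; xylose 14.381 g; L-histidine 0.857 g; sodium acetate 19.690 g; nicotinic acid 12.427 mg; peptone 36.678 g; sodium citrate dihydrate 11.631 g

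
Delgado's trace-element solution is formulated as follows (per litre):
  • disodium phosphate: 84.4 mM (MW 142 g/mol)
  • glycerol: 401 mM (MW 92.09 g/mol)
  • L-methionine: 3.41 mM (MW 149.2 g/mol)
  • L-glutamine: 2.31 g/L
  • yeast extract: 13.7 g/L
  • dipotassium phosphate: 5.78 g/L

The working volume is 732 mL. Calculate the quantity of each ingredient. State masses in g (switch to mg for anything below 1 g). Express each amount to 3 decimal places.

disodium phosphate 8.773 g; glycerol 27.031 g; L-methionine 372.421 mg; L-glutamine 1.691 g; yeast extract 10.028 g; dipotassium phosphate 4.231 g

Working volume: 732 mL = 0.732 L.
disodium phosphate: 84.4 mmol/L × 142 g/mol × 0.732 L ÷ 1000 = 8.773 g
glycerol: 401 mmol/L × 92.09 g/mol × 0.732 L ÷ 1000 = 27.031 g
L-methionine: 3.41 mmol/L × 149.2 mg/mmol × 0.732 L = 372.421 mg
L-glutamine: 2.31 g/L × 0.732 L = 1.691 g
yeast extract: 13.7 g/L × 0.732 L = 10.028 g
dipotassium phosphate: 5.78 g/L × 0.732 L = 4.231 g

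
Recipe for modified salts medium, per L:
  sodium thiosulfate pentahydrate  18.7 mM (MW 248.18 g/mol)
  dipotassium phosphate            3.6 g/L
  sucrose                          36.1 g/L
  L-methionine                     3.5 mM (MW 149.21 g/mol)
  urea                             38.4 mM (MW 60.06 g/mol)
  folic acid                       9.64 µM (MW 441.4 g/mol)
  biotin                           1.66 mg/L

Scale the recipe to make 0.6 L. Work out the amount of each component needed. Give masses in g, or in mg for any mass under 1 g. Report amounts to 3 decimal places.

sodium thiosulfate pentahydrate 2.785 g; dipotassium phosphate 2.160 g; sucrose 21.660 g; L-methionine 313.341 mg; urea 1.384 g; folic acid 2.553 mg; biotin 0.996 mg

Working volume: 0.6 L.
sodium thiosulfate pentahydrate: 18.7 mmol/L × 248.18 g/mol × 0.6 L ÷ 1000 = 2.785 g
dipotassium phosphate: 3.6 g/L × 0.6 L = 2.160 g
sucrose: 36.1 g/L × 0.6 L = 21.660 g
L-methionine: 3.5 mmol/L × 149.21 mg/mmol × 0.6 L = 313.341 mg
urea: 38.4 mmol/L × 60.06 g/mol × 0.6 L ÷ 1000 = 1.384 g
folic acid: 9.64 µmol/L × 441.4 g/mol × 0.6 L ÷ 1000 = 2.553 mg
biotin: 1.66 mg/L × 0.6 L = 0.996 mg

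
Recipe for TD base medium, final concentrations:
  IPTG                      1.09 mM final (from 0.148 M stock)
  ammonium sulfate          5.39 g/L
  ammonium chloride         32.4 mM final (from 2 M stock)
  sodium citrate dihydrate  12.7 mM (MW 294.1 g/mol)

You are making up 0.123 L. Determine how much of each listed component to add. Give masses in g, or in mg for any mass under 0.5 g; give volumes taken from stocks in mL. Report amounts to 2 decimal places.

IPTG 0.91 mL; ammonium sulfate 0.66 g; ammonium chloride 1.99 mL; sodium citrate dihydrate 459.41 mg

Working volume: 0.123 L.
IPTG: dilute stock: 1.09 mM × 123 mL ÷ 148 mM = 0.91 mL
ammonium sulfate: 5.39 g/L × 0.123 L = 0.66 g
ammonium chloride: dilute stock: 32.4 mM × 123 mL ÷ 2000 mM = 1.99 mL
sodium citrate dihydrate: 12.7 mmol/L × 294.1 mg/mmol × 0.123 L = 459.41 mg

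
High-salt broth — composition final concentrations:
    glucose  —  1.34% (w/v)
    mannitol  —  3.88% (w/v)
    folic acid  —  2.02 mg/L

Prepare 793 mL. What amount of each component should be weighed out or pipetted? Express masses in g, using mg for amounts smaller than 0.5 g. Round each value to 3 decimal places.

Target volume = 793 mL = 0.793 L.
glucose: 1.34% w/v = 13.4 g/L → 13.4 × 0.793 L = 10.626 g
mannitol: 3.88% w/v = 38.8 g/L → 38.8 × 0.793 L = 30.768 g
folic acid: 2.02 mg/L × 0.793 L = 1.602 mg

glucose 10.626 g; mannitol 30.768 g; folic acid 1.602 mg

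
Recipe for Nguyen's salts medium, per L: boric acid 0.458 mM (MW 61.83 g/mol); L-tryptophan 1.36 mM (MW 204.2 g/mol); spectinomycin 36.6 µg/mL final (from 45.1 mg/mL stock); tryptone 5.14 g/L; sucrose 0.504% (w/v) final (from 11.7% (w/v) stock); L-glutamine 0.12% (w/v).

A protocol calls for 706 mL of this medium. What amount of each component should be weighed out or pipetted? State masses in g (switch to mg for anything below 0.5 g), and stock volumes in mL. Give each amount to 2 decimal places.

boric acid 19.99 mg; L-tryptophan 196.06 mg; spectinomycin 0.57 mL; tryptone 3.63 g; sucrose 30.41 mL; L-glutamine 0.85 g

Working volume: 706 mL = 0.706 L.
boric acid: 0.458 mmol/L × 61.83 mg/mmol × 0.706 L = 19.99 mg
L-tryptophan: 1.36 mmol/L × 204.2 mg/mmol × 0.706 L = 196.06 mg
spectinomycin: C1V1 = C2V2 → 36.6 µg/mL × 706 mL ÷ 45100 µg/mL = 0.57 mL
tryptone: 5.14 g/L × 0.706 L = 3.63 g
sucrose: C1V1 = C2V2 → 0.504% ÷ 11.7% × 706 mL = 30.41 mL
L-glutamine: 0.12% w/v = 1.2 g/L → 1.2 × 0.706 L = 0.85 g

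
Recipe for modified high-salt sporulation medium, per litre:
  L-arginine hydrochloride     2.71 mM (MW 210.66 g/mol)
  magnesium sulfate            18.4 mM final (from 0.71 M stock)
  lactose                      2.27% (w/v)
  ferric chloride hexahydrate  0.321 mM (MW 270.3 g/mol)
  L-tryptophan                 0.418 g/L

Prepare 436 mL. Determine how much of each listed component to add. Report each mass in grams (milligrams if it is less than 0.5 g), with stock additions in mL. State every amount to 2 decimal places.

Target volume = 436 mL = 0.436 L.
L-arginine hydrochloride: 2.71 mmol/L × 210.66 mg/mmol × 0.436 L = 248.91 mg
magnesium sulfate: C1V1 = C2V2 → 18.4 mM × 436 mL ÷ 710 mM = 11.30 mL
lactose: 2.27% w/v = 22.7 g/L → 22.7 × 0.436 L = 9.90 g
ferric chloride hexahydrate: 0.321 mmol/L × 270.3 mg/mmol × 0.436 L = 37.83 mg
L-tryptophan: 0.418 g/L × 0.436 L = 0.182248 g = 182.25 mg

L-arginine hydrochloride 248.91 mg; magnesium sulfate 11.30 mL; lactose 9.90 g; ferric chloride hexahydrate 37.83 mg; L-tryptophan 182.25 mg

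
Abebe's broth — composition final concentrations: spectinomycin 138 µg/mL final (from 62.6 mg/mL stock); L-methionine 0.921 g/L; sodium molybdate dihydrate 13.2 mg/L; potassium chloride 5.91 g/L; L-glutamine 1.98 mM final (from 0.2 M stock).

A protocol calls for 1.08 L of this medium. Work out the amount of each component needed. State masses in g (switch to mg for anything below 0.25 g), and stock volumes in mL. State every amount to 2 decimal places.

spectinomycin 2.38 mL; L-methionine 0.99 g; sodium molybdate dihydrate 14.26 mg; potassium chloride 6.38 g; L-glutamine 10.69 mL

Working volume: 1.08 L.
spectinomycin: V = C2·V2/C1 = 138 µg/mL × 1080 mL ÷ 62600 µg/mL = 2.38 mL
L-methionine: 0.921 g/L × 1.08 L = 0.99 g
sodium molybdate dihydrate: 13.2 mg/L × 1.08 L = 14.26 mg
potassium chloride: 5.91 g/L × 1.08 L = 6.38 g
L-glutamine: V = C2·V2/C1 = 1.98 mM × 1080 mL ÷ 200 mM = 10.69 mL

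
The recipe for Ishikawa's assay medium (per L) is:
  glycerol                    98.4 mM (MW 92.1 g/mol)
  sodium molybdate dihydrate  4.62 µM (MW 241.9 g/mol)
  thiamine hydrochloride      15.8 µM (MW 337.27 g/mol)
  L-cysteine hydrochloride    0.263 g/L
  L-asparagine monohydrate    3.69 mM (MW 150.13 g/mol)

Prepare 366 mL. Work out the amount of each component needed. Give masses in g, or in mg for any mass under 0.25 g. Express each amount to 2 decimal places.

glycerol 3.32 g; sodium molybdate dihydrate 0.41 mg; thiamine hydrochloride 1.95 mg; L-cysteine hydrochloride 96.26 mg; L-asparagine monohydrate 202.76 mg

Working volume: 366 mL = 0.366 L.
glycerol: 98.4 mmol/L × 92.1 g/mol × 0.366 L ÷ 1000 = 3.32 g
sodium molybdate dihydrate: 4.62 µmol/L × 241.9 g/mol × 0.366 L ÷ 1000 = 0.41 mg
thiamine hydrochloride: 15.8 µmol/L × 337.27 g/mol × 0.366 L ÷ 1000 = 1.95 mg
L-cysteine hydrochloride: 0.263 g/L × 0.366 L = 0.096258 g = 96.26 mg
L-asparagine monohydrate: 3.69 mmol/L × 150.13 mg/mmol × 0.366 L = 202.76 mg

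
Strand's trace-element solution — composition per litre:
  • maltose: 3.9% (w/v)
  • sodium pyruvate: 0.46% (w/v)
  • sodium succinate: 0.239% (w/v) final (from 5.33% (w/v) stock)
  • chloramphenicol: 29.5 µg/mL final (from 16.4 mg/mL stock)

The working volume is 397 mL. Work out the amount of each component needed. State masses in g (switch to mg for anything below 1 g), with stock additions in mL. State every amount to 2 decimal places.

Scale factor relative to 1 L: 0.397.
maltose: 3.9 g per 100 mL × 397 mL ÷ 100 = 15.48 g
sodium pyruvate: 0.46% w/v = 4.6 g/L → 4.6 × 0.397 L = 1.83 g
sodium succinate: C1V1 = C2V2 → 0.239% ÷ 5.33% × 397 mL = 17.80 mL
chloramphenicol: V = C2·V2/C1 = 29.5 µg/mL × 397 mL ÷ 16400 µg/mL = 0.71 mL

maltose 15.48 g; sodium pyruvate 1.83 g; sodium succinate 17.80 mL; chloramphenicol 0.71 mL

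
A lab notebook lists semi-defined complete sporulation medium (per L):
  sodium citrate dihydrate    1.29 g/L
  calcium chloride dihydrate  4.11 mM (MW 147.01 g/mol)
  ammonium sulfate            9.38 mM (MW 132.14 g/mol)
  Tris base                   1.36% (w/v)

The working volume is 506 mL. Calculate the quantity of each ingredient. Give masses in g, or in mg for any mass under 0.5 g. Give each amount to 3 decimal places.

Working volume: 506 mL = 0.506 L.
sodium citrate dihydrate: 1.29 g/L × 0.506 L = 0.653 g
calcium chloride dihydrate: 4.11 mmol/L × 147.01 mg/mmol × 0.506 L = 305.731 mg
ammonium sulfate: 9.38 mmol/L × 132.14 g/mol × 0.506 L ÷ 1000 = 0.627 g
Tris base: 1.36% w/v = 13.6 g/L → 13.6 × 0.506 L = 6.882 g

sodium citrate dihydrate 0.653 g; calcium chloride dihydrate 305.731 mg; ammonium sulfate 0.627 g; Tris base 6.882 g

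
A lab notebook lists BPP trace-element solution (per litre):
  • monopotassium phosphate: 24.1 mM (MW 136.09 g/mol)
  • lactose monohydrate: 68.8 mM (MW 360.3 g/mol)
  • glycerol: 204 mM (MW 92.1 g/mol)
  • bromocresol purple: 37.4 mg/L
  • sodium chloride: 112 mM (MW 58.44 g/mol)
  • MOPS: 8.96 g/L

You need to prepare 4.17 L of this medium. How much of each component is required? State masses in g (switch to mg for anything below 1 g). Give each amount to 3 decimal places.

Working volume: 4.17 L.
monopotassium phosphate: 24.1 mmol/L × 136.09 g/mol × 4.17 L ÷ 1000 = 13.677 g
lactose monohydrate: 68.8 mmol/L × 360.3 g/mol × 4.17 L ÷ 1000 = 103.369 g
glycerol: 204 mmol/L × 92.1 g/mol × 4.17 L ÷ 1000 = 78.348 g
bromocresol purple: 37.4 mg/L × 4.17 L = 155.958 mg
sodium chloride: 112 mmol/L × 58.44 g/mol × 4.17 L ÷ 1000 = 27.294 g
MOPS: 8.96 g/L × 4.17 L = 37.363 g

monopotassium phosphate 13.677 g; lactose monohydrate 103.369 g; glycerol 78.348 g; bromocresol purple 155.958 mg; sodium chloride 27.294 g; MOPS 37.363 g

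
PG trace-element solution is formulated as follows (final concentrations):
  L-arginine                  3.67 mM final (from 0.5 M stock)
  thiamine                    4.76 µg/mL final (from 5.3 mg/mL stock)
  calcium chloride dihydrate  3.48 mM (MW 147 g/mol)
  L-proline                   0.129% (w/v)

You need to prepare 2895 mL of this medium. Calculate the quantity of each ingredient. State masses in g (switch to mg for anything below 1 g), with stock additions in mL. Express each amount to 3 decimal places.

Working volume: 2895 mL = 2.895 L.
L-arginine: C1V1 = C2V2 → 3.67 mM × 2895 mL ÷ 500 mM = 21.249 mL
thiamine: V = C2·V2/C1 = 4.76 µg/mL × 2895 mL ÷ 5300 µg/mL = 2.600 mL
calcium chloride dihydrate: 3.48 mmol/L × 147 g/mol × 2.895 L ÷ 1000 = 1.481 g
L-proline: 0.129 g per 100 mL × 2895 mL ÷ 100 = 3.735 g

L-arginine 21.249 mL; thiamine 2.600 mL; calcium chloride dihydrate 1.481 g; L-proline 3.735 g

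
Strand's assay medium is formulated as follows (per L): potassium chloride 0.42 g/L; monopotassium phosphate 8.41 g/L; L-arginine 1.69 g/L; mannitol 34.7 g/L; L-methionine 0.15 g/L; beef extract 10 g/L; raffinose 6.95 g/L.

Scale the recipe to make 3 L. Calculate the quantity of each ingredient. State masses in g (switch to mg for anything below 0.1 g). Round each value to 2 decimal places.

potassium chloride 1.26 g; monopotassium phosphate 25.23 g; L-arginine 5.07 g; mannitol 104.10 g; L-methionine 0.45 g; beef extract 30.00 g; raffinose 20.85 g

Scale factor relative to 1 L: 3.
potassium chloride: 0.42 g/L × 3 L = 1.26 g
monopotassium phosphate: 8.41 g/L × 3 L = 25.23 g
L-arginine: 1.69 g/L × 3 L = 5.07 g
mannitol: 34.7 g/L × 3 L = 104.10 g
L-methionine: 0.15 g/L × 3 L = 0.45 g
beef extract: 10 g/L × 3 L = 30.00 g
raffinose: 6.95 g/L × 3 L = 20.85 g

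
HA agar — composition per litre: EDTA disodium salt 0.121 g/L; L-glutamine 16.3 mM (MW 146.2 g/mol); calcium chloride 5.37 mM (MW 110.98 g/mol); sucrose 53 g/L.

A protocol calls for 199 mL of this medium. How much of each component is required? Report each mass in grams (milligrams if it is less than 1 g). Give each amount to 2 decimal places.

Working volume: 199 mL = 0.199 L.
EDTA disodium salt: 0.121 g/L × 0.199 L = 0.024079 g = 24.08 mg
L-glutamine: 16.3 mmol/L × 146.2 mg/mmol × 0.199 L = 474.23 mg
calcium chloride: 5.37 mmol/L × 110.98 mg/mmol × 0.199 L = 118.60 mg
sucrose: 53 g/L × 0.199 L = 10.55 g

EDTA disodium salt 24.08 mg; L-glutamine 474.23 mg; calcium chloride 118.60 mg; sucrose 10.55 g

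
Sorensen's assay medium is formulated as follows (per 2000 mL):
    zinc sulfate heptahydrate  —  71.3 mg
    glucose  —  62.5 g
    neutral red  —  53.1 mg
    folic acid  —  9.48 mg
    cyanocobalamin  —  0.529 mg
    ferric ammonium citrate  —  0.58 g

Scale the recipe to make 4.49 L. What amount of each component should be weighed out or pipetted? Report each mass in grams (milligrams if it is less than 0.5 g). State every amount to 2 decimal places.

zinc sulfate heptahydrate 160.07 mg; glucose 140.31 g; neutral red 119.21 mg; folic acid 21.28 mg; cyanocobalamin 1.19 mg; ferric ammonium citrate 1.30 g

Scale factor = 4490 mL / 2000 mL = 2.245.
zinc sulfate heptahydrate: 71.3 mg × (4490 mL / 2000 mL) = 160.07 mg
glucose: 62.5 g × (4490 mL / 2000 mL) = 140.31 g
neutral red: 53.1 mg × (4490 mL / 2000 mL) = 119.21 mg
folic acid: 9.48 mg × (4490 mL / 2000 mL) = 21.28 mg
cyanocobalamin: 0.529 mg × (4490 mL / 2000 mL) = 1.19 mg
ferric ammonium citrate: 0.58 g × (4490 mL / 2000 mL) = 1.30 g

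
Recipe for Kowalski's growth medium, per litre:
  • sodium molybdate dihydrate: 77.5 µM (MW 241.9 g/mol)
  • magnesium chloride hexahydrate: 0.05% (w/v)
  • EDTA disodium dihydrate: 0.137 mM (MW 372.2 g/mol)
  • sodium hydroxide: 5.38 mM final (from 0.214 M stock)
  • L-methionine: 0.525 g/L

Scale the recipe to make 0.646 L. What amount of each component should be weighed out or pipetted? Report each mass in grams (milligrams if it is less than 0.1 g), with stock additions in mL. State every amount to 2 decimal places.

sodium molybdate dihydrate 12.11 mg; magnesium chloride hexahydrate 0.32 g; EDTA disodium dihydrate 32.94 mg; sodium hydroxide 16.24 mL; L-methionine 0.34 g

Working volume: 0.646 L.
sodium molybdate dihydrate: 77.5 µmol/L × 241.9 g/mol × 0.646 L ÷ 1000 = 12.11 mg
magnesium chloride hexahydrate: 0.05% w/v = 0.5 g/L → 0.5 × 0.646 L = 0.32 g
EDTA disodium dihydrate: 0.137 mmol/L × 372.2 mg/mmol × 0.646 L = 32.94 mg
sodium hydroxide: V = C2·V2/C1 = 5.38 mM × 646 mL ÷ 214 mM = 16.24 mL
L-methionine: 0.525 g/L × 0.646 L = 0.34 g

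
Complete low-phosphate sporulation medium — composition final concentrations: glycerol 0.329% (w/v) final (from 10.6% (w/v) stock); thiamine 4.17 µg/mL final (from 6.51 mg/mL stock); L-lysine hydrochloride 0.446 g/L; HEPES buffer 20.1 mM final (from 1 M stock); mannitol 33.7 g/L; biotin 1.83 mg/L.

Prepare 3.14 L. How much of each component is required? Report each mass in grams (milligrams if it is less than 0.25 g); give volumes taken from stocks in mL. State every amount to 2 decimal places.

glycerol 97.46 mL; thiamine 2.01 mL; L-lysine hydrochloride 1.40 g; HEPES buffer 63.11 mL; mannitol 105.82 g; biotin 5.75 mg

Working volume: 3.14 L.
glycerol: V = C2·V2/C1 = 0.329% ÷ 10.6% × 3140 mL = 97.46 mL
thiamine: C1V1 = C2V2 → 4.17 µg/mL × 3140 mL ÷ 6510 µg/mL = 2.01 mL
L-lysine hydrochloride: 0.446 g/L × 3.14 L = 1.40 g
HEPES buffer: C1V1 = C2V2 → 20.1 mM × 3140 mL ÷ 1000 mM = 63.11 mL
mannitol: 33.7 g/L × 3.14 L = 105.82 g
biotin: 1.83 mg/L × 3.14 L = 5.75 mg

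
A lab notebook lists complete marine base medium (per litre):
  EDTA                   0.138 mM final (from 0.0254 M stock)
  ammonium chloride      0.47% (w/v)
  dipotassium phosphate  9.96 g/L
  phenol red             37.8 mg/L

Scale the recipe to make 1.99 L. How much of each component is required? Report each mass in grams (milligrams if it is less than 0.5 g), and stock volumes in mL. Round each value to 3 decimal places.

Scale factor relative to 1 L: 1.99.
EDTA: C1V1 = C2V2 → 0.138 mM × 1990 mL ÷ 25.4 mM = 10.812 mL
ammonium chloride: 0.47% w/v = 4.7 g/L → 4.7 × 1.99 L = 9.353 g
dipotassium phosphate: 9.96 g/L × 1.99 L = 19.820 g
phenol red: 37.8 mg/L × 1.99 L = 75.222 mg

EDTA 10.812 mL; ammonium chloride 9.353 g; dipotassium phosphate 19.820 g; phenol red 75.222 mg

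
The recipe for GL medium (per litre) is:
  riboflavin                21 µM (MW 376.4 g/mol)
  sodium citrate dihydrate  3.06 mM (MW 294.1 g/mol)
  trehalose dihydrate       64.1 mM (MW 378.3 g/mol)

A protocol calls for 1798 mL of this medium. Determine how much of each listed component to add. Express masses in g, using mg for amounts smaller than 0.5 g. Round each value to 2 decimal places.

Scale factor relative to 1 L: 1.798.
riboflavin: 21 µmol/L × 376.4 g/mol × 1.798 L ÷ 1000 = 14.21 mg
sodium citrate dihydrate: 3.06 mmol/L × 294.1 g/mol × 1.798 L ÷ 1000 = 1.62 g
trehalose dihydrate: 64.1 mmol/L × 378.3 g/mol × 1.798 L ÷ 1000 = 43.60 g

riboflavin 14.21 mg; sodium citrate dihydrate 1.62 g; trehalose dihydrate 43.60 g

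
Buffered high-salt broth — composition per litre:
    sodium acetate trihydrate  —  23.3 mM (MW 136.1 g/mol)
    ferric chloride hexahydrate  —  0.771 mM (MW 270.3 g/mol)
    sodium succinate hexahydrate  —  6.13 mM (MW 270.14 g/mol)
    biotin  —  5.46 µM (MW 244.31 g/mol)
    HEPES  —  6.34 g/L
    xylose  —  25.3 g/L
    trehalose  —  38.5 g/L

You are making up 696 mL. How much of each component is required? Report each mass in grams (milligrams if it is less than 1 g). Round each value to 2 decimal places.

sodium acetate trihydrate 2.21 g; ferric chloride hexahydrate 145.05 mg; sodium succinate hexahydrate 1.15 g; biotin 0.93 mg; HEPES 4.41 g; xylose 17.61 g; trehalose 26.80 g

Scale factor relative to 1 L: 0.696.
sodium acetate trihydrate: 23.3 mmol/L × 136.1 g/mol × 0.696 L ÷ 1000 = 2.21 g
ferric chloride hexahydrate: 0.771 mmol/L × 270.3 mg/mmol × 0.696 L = 145.05 mg
sodium succinate hexahydrate: 6.13 mmol/L × 270.14 g/mol × 0.696 L ÷ 1000 = 1.15 g
biotin: 5.46 µmol/L × 244.31 g/mol × 0.696 L ÷ 1000 = 0.93 mg
HEPES: 6.34 g/L × 0.696 L = 4.41 g
xylose: 25.3 g/L × 0.696 L = 17.61 g
trehalose: 38.5 g/L × 0.696 L = 26.80 g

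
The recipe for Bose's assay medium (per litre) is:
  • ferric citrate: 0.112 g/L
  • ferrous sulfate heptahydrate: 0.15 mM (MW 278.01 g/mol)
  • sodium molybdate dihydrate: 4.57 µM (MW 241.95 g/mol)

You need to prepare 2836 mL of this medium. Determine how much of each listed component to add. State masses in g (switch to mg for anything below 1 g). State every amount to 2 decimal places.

Scale factor relative to 1 L: 2.836.
ferric citrate: 0.112 g/L × 2.836 L = 0.317632 g = 317.63 mg
ferrous sulfate heptahydrate: 0.15 mmol/L × 278.01 mg/mmol × 2.836 L = 118.27 mg
sodium molybdate dihydrate: 4.57 µmol/L × 241.95 g/mol × 2.836 L ÷ 1000 = 3.14 mg

ferric citrate 317.63 mg; ferrous sulfate heptahydrate 118.27 mg; sodium molybdate dihydrate 3.14 mg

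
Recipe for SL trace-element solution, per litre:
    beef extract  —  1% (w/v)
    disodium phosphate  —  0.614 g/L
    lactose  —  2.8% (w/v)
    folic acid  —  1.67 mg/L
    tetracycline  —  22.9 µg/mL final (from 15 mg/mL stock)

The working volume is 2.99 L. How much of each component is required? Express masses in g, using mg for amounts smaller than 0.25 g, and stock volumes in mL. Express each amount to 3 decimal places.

Working volume: 2.99 L.
beef extract: 1% w/v = 10 g/L → 10 × 2.99 L = 29.900 g
disodium phosphate: 0.614 g/L × 2.99 L = 1.836 g
lactose: 2.8 g per 100 mL × 2990 mL ÷ 100 = 83.720 g
folic acid: 1.67 mg/L × 2.99 L = 4.993 mg
tetracycline: V = C2·V2/C1 = 22.9 µg/mL × 2990 mL ÷ 15000 µg/mL = 4.565 mL

beef extract 29.900 g; disodium phosphate 1.836 g; lactose 83.720 g; folic acid 4.993 mg; tetracycline 4.565 mL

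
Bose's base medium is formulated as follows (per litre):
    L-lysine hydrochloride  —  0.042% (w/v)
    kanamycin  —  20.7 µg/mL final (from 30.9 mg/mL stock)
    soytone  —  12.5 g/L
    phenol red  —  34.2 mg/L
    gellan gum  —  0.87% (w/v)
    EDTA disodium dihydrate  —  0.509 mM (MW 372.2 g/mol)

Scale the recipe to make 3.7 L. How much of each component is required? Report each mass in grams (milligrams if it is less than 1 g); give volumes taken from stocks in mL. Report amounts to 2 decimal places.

Working volume: 3.7 L.
L-lysine hydrochloride: 0.042 g per 100 mL × 3700 mL ÷ 100 = 1.55 g
kanamycin: dilute stock: 20.7 µg/mL × 3700 mL ÷ 30900 µg/mL = 2.48 mL
soytone: 12.5 g/L × 3.7 L = 46.25 g
phenol red: 34.2 mg/L × 3.7 L = 126.54 mg
gellan gum: 0.87 g per 100 mL × 3700 mL ÷ 100 = 32.19 g
EDTA disodium dihydrate: 0.509 mmol/L × 372.2 mg/mmol × 3.7 L = 700.96 mg

L-lysine hydrochloride 1.55 g; kanamycin 2.48 mL; soytone 46.25 g; phenol red 126.54 mg; gellan gum 32.19 g; EDTA disodium dihydrate 700.96 mg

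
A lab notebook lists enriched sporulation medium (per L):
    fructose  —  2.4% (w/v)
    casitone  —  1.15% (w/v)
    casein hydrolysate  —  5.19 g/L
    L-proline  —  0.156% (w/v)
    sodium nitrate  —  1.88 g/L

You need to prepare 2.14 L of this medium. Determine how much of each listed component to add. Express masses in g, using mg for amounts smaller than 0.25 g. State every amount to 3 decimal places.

fructose 51.360 g; casitone 24.610 g; casein hydrolysate 11.107 g; L-proline 3.338 g; sodium nitrate 4.023 g

Scale factor relative to 1 L: 2.14.
fructose: 2.4 g per 100 mL × 2140 mL ÷ 100 = 51.360 g
casitone: 1.15% w/v = 11.5 g/L → 11.5 × 2.14 L = 24.610 g
casein hydrolysate: 5.19 g/L × 2.14 L = 11.107 g
L-proline: 0.156% w/v = 1.56 g/L → 1.56 × 2.14 L = 3.338 g
sodium nitrate: 1.88 g/L × 2.14 L = 4.023 g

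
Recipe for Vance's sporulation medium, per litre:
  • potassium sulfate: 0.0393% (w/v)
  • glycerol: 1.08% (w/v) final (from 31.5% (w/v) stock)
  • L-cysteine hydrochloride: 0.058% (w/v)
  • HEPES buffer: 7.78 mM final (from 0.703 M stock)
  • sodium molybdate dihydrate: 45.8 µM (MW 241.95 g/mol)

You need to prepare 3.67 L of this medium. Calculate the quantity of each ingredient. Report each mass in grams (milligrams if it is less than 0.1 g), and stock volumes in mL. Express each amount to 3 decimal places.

Working volume: 3.67 L.
potassium sulfate: 0.0393% w/v = 0.393 g/L → 0.393 × 3.67 L = 1.442 g
glycerol: dilute stock: 1.08% ÷ 31.5% × 3670 mL = 125.829 mL
L-cysteine hydrochloride: 0.058% w/v = 0.58 g/L → 0.58 × 3.67 L = 2.129 g
HEPES buffer: dilute stock: 7.78 mM × 3670 mL ÷ 703 mM = 40.615 mL
sodium molybdate dihydrate: 45.8 µmol/L × 241.95 g/mol × 3.67 L ÷ 1000 = 40.668 mg

potassium sulfate 1.442 g; glycerol 125.829 mL; L-cysteine hydrochloride 2.129 g; HEPES buffer 40.615 mL; sodium molybdate dihydrate 40.668 mg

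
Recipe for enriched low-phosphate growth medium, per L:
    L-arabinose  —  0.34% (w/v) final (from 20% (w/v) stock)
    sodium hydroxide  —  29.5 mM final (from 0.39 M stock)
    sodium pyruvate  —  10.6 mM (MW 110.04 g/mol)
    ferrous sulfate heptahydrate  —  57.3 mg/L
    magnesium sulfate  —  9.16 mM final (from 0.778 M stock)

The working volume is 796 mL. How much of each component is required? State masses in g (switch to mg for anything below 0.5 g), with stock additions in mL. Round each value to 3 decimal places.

Target volume = 796 mL = 0.796 L.
L-arabinose: V = C2·V2/C1 = 0.34% ÷ 20% × 796 mL = 13.532 mL
sodium hydroxide: C1V1 = C2V2 → 29.5 mM × 796 mL ÷ 390 mM = 60.210 mL
sodium pyruvate: 10.6 mmol/L × 110.04 g/mol × 0.796 L ÷ 1000 = 0.928 g
ferrous sulfate heptahydrate: 57.3 mg/L × 0.796 L = 45.611 mg
magnesium sulfate: V = C2·V2/C1 = 9.16 mM × 796 mL ÷ 778 mM = 9.372 mL

L-arabinose 13.532 mL; sodium hydroxide 60.210 mL; sodium pyruvate 0.928 g; ferrous sulfate heptahydrate 45.611 mg; magnesium sulfate 9.372 mL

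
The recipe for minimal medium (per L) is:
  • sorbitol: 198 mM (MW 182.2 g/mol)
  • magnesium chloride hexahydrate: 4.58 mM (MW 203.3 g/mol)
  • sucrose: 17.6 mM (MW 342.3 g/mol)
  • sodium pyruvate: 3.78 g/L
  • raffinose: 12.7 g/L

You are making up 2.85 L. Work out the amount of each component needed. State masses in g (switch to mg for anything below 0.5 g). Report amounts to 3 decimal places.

sorbitol 102.815 g; magnesium chloride hexahydrate 2.654 g; sucrose 17.170 g; sodium pyruvate 10.773 g; raffinose 36.195 g

Working volume: 2.85 L.
sorbitol: 198 mmol/L × 182.2 g/mol × 2.85 L ÷ 1000 = 102.815 g
magnesium chloride hexahydrate: 4.58 mmol/L × 203.3 g/mol × 2.85 L ÷ 1000 = 2.654 g
sucrose: 17.6 mmol/L × 342.3 g/mol × 2.85 L ÷ 1000 = 17.170 g
sodium pyruvate: 3.78 g/L × 2.85 L = 10.773 g
raffinose: 12.7 g/L × 2.85 L = 36.195 g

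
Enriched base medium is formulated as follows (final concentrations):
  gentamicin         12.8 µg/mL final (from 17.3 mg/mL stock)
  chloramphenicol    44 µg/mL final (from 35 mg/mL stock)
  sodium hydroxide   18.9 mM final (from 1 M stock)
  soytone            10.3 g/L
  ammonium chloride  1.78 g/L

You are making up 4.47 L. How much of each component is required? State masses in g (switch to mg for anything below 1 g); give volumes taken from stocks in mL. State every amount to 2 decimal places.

Scale factor relative to 1 L: 4.47.
gentamicin: dilute stock: 12.8 µg/mL × 4470 mL ÷ 17300 µg/mL = 3.31 mL
chloramphenicol: C1V1 = C2V2 → 44 µg/mL × 4470 mL ÷ 35000 µg/mL = 5.62 mL
sodium hydroxide: V = C2·V2/C1 = 18.9 mM × 4470 mL ÷ 1000 mM = 84.48 mL
soytone: 10.3 g/L × 4.47 L = 46.04 g
ammonium chloride: 1.78 g/L × 4.47 L = 7.96 g

gentamicin 3.31 mL; chloramphenicol 5.62 mL; sodium hydroxide 84.48 mL; soytone 46.04 g; ammonium chloride 7.96 g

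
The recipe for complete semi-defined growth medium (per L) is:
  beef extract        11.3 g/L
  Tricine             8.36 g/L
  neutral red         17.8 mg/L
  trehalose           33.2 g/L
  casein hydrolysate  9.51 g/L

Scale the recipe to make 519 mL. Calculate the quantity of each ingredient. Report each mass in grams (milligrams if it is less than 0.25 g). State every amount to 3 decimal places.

beef extract 5.865 g; Tricine 4.339 g; neutral red 9.238 mg; trehalose 17.231 g; casein hydrolysate 4.936 g

Target volume = 519 mL = 0.519 L.
beef extract: 11.3 g/L × 0.519 L = 5.865 g
Tricine: 8.36 g/L × 0.519 L = 4.339 g
neutral red: 17.8 mg/L × 0.519 L = 9.238 mg
trehalose: 33.2 g/L × 0.519 L = 17.231 g
casein hydrolysate: 9.51 g/L × 0.519 L = 4.936 g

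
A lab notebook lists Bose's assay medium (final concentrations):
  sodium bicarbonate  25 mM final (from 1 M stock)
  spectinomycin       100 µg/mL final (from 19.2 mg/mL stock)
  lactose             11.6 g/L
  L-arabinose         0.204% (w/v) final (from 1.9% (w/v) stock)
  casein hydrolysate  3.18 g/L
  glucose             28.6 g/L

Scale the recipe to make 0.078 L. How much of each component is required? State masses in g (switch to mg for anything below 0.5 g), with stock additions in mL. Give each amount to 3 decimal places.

sodium bicarbonate 1.950 mL; spectinomycin 0.406 mL; lactose 0.905 g; L-arabinose 8.375 mL; casein hydrolysate 248.040 mg; glucose 2.231 g

Scale factor relative to 1 L: 0.078.
sodium bicarbonate: C1V1 = C2V2 → 25 mM × 78 mL ÷ 1000 mM = 1.950 mL
spectinomycin: C1V1 = C2V2 → 100 µg/mL × 78 mL ÷ 19200 µg/mL = 0.406 mL
lactose: 11.6 g/L × 0.078 L = 0.905 g
L-arabinose: V = C2·V2/C1 = 0.204% ÷ 1.9% × 78 mL = 8.375 mL
casein hydrolysate: 3.18 g/L × 0.078 L = 0.24804 g = 248.040 mg
glucose: 28.6 g/L × 0.078 L = 2.231 g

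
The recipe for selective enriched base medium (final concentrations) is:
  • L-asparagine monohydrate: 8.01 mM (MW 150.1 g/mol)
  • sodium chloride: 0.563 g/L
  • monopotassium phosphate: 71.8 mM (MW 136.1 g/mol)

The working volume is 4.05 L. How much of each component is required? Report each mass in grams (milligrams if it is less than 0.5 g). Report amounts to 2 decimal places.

L-asparagine monohydrate 4.87 g; sodium chloride 2.28 g; monopotassium phosphate 39.58 g

Scale factor relative to 1 L: 4.05.
L-asparagine monohydrate: 8.01 mmol/L × 150.1 g/mol × 4.05 L ÷ 1000 = 4.87 g
sodium chloride: 0.563 g/L × 4.05 L = 2.28 g
monopotassium phosphate: 71.8 mmol/L × 136.1 g/mol × 4.05 L ÷ 1000 = 39.58 g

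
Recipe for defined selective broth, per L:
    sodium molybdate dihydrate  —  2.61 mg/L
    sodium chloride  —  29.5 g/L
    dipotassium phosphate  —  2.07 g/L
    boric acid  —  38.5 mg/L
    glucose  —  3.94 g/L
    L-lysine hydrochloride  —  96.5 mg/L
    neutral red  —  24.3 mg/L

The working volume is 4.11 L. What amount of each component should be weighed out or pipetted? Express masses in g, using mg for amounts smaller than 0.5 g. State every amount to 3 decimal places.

Scale factor relative to 1 L: 4.11.
sodium molybdate dihydrate: 2.61 mg/L × 4.11 L = 10.727 mg
sodium chloride: 29.5 g/L × 4.11 L = 121.245 g
dipotassium phosphate: 2.07 g/L × 4.11 L = 8.508 g
boric acid: 38.5 mg/L × 4.11 L = 158.235 mg
glucose: 3.94 g/L × 4.11 L = 16.193 g
L-lysine hydrochloride: 96.5 mg/L × 4.11 L = 396.615 mg
neutral red: 24.3 mg/L × 4.11 L = 99.873 mg

sodium molybdate dihydrate 10.727 mg; sodium chloride 121.245 g; dipotassium phosphate 8.508 g; boric acid 158.235 mg; glucose 16.193 g; L-lysine hydrochloride 396.615 mg; neutral red 99.873 mg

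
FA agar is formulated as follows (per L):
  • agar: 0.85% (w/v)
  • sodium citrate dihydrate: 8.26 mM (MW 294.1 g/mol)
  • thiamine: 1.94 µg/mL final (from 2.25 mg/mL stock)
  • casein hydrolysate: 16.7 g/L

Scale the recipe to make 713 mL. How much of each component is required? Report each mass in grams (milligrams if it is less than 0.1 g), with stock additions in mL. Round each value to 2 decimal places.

Target volume = 713 mL = 0.713 L.
agar: 0.85% w/v = 8.5 g/L → 8.5 × 0.713 L = 6.06 g
sodium citrate dihydrate: 8.26 mmol/L × 294.1 g/mol × 0.713 L ÷ 1000 = 1.73 g
thiamine: dilute stock: 1.94 µg/mL × 713 mL ÷ 2250 µg/mL = 0.61 mL
casein hydrolysate: 16.7 g/L × 0.713 L = 11.91 g

agar 6.06 g; sodium citrate dihydrate 1.73 g; thiamine 0.61 mL; casein hydrolysate 11.91 g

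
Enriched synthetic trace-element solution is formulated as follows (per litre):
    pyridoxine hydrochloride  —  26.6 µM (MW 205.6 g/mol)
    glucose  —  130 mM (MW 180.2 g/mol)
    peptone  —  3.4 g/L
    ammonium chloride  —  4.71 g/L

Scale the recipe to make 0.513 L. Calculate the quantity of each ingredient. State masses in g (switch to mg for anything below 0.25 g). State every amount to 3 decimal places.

pyridoxine hydrochloride 2.806 mg; glucose 12.018 g; peptone 1.744 g; ammonium chloride 2.416 g

Working volume: 0.513 L.
pyridoxine hydrochloride: 26.6 µmol/L × 205.6 g/mol × 0.513 L ÷ 1000 = 2.806 mg
glucose: 130 mmol/L × 180.2 g/mol × 0.513 L ÷ 1000 = 12.018 g
peptone: 3.4 g/L × 0.513 L = 1.744 g
ammonium chloride: 4.71 g/L × 0.513 L = 2.416 g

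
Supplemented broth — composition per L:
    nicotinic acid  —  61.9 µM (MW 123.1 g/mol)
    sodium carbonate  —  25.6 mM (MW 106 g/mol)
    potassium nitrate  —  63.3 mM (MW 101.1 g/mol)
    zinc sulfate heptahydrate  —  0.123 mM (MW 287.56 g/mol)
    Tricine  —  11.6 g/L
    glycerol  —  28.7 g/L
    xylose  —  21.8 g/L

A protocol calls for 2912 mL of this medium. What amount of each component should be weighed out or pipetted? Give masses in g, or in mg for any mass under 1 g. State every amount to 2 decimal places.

Target volume = 2912 mL = 2.912 L.
nicotinic acid: 61.9 µmol/L × 123.1 g/mol × 2.912 L ÷ 1000 = 22.19 mg
sodium carbonate: 25.6 mmol/L × 106 g/mol × 2.912 L ÷ 1000 = 7.90 g
potassium nitrate: 63.3 mmol/L × 101.1 g/mol × 2.912 L ÷ 1000 = 18.64 g
zinc sulfate heptahydrate: 0.123 mmol/L × 287.56 mg/mmol × 2.912 L = 103.00 mg
Tricine: 11.6 g/L × 2.912 L = 33.78 g
glycerol: 28.7 g/L × 2.912 L = 83.57 g
xylose: 21.8 g/L × 2.912 L = 63.48 g

nicotinic acid 22.19 mg; sodium carbonate 7.90 g; potassium nitrate 18.64 g; zinc sulfate heptahydrate 103.00 mg; Tricine 33.78 g; glycerol 83.57 g; xylose 63.48 g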